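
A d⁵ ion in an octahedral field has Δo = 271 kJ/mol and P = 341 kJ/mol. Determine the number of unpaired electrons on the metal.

5

Δo < P, so pairing is avoided: the ground state is high-spin.
That gives t₂g³ eg².
Unpaired electrons: 5.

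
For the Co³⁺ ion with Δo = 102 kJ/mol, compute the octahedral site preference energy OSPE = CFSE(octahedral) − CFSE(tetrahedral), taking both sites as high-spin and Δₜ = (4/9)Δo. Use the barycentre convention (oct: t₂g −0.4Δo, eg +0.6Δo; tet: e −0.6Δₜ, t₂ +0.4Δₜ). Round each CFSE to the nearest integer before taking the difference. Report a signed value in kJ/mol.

-14

Co sits in group 9; removing 3 electrons leaves Co³⁺ with 9 − 3 = 6 d electrons.
Octahedral (high-spin): t₂g⁴ eg², CFSE = 4(−0.4) + 2(+0.6) = -0.4Δo = -0.4 × 102 = -41 kJ/mol.
Tetrahedral e³ t₂³ gives -0.6Δₜ = -0.6 × (4/9) × 102 = -27 kJ/mol.
Subtracting, OSPE = -41 − (-27) = -14 kJ/mol.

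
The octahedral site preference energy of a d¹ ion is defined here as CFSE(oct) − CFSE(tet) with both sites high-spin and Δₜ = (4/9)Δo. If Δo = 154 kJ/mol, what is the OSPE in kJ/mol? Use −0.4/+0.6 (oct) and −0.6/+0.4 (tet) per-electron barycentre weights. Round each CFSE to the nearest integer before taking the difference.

Octahedral high-spin t2g^1 e_g^0: CFSE = -0.4 × 154 = -62 kJ/mol.
Tetrahedral: e^1 t2^0, CFSE = 1(−0.6) + 0(+0.4) = -0.6Δₜ = -0.6 × (4/9) × 154 = -41 kJ/mol.
OSPE = -62 − (-41) = -21 kJ/mol.

-21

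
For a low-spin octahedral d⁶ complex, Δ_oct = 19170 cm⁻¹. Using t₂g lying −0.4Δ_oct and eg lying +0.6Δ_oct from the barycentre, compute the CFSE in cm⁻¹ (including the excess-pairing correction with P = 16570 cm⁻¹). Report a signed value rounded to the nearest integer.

-12868

Configuration: t₂g⁶ eg⁰.
Orbital CFSE = 6(-0.4) + 0(0.6) = -2.4Δ_oct = -2.4 × 19170 = -46008 cm⁻¹.
Relative to high-spin t₂g⁴ eg² (1 paired), the low-spin configuration has 2 additional pairs, contributing +2 × 16570 = +33140 cm⁻¹.
Net CFSE = -46008 + 33140 = -12868 cm⁻¹.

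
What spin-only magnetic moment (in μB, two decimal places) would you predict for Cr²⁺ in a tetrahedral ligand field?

4.90 μB

Group 6 minus oxidation state +2 gives a d⁴ configuration for Cr²⁺.
Tetrahedral splitting is small, so the complex is high-spin.
Configuration: e^2 t2^2 → 4 unpaired electrons.
μ(spin-only) = √[4(4+2)] = √24 ≈ 4.90 μB.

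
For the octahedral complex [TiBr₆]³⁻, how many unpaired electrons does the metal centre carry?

1

Each Br⁻ contributes -1; 6 × (-1) = -6. With overall charge -3, Ti is in the +3 oxidation state.
Ti sits in group 4; removing 3 electrons leaves Ti³⁺ with 4 − 3 = 1 d electrons.
For octahedral d¹ the high- and low-spin configurations coincide.
Configuration: t2g^1 e_g^0, giving 1 unpaired electron.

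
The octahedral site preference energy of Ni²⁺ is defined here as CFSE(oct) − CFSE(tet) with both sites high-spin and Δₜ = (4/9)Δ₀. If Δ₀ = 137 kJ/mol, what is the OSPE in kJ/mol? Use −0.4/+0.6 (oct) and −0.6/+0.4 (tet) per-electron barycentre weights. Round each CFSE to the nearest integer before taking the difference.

Ni is in group 10, so Ni²⁺ is d⁸ (10 − 2 = 8).
Octahedral high-spin t₂g⁶ eg²: CFSE = -1.2 × 137 = -164 kJ/mol.
Tetrahedral e⁴ t₂⁴ gives -0.8Δₜ = -0.8 × (4/9) × 137 = -49 kJ/mol.
OSPE = -164 − (-49) = -115 kJ/mol.

-115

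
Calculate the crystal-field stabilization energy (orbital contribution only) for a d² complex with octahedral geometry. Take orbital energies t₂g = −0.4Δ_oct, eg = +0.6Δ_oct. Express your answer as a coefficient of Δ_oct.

-0.8 Δ_oct

For octahedral d² the high- and low-spin configurations coincide.
Configuration: t₂g² eg⁰.
CFSE = 2(-0.4Δ_oct) + 0(0.6Δ_oct) = -0.8Δ_oct + 0.0Δ_oct = -0.8Δ_oct.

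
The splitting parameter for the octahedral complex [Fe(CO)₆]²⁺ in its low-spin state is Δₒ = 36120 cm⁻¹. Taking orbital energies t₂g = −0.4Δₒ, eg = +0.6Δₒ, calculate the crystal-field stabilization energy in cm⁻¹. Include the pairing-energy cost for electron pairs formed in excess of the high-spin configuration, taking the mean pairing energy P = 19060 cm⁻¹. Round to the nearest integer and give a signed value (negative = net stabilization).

-48568

CO is neutral, so the +2 overall charge sits on Fe: oxidation state +2.
Group 8 minus oxidation state +2 gives a d⁶ configuration for Fe²⁺.
Configuration: t₂g⁶ eg⁰.
Orbital CFSE = 6(-0.4) + 0(0.6) = -2.4Δₒ = -2.4 × 36120 = -86688 cm⁻¹.
Relative to high-spin t₂g⁴ eg² (1 paired), the low-spin configuration has 2 additional pairs, contributing +2 × 19060 = +38120 cm⁻¹.
Overall CFSE = -86688 + 38120 = -48568 cm⁻¹.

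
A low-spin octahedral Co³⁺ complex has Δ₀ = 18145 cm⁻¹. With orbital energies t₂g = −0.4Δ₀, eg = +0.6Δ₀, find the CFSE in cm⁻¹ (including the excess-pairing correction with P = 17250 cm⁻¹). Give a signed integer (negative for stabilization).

-9048

Group 9 minus oxidation state +3 gives a d⁶ configuration for Co³⁺.
Configuration: t₂g⁶ eg⁰.
CFSE(orbital) = 6×(-0.4Δ₀) + 0×(0.6Δ₀) = -2.4Δ₀; with Δ₀ = 18145 cm⁻¹ that is -43548 cm⁻¹.
High-spin d⁶ would be t₂g⁴ eg² with 1 pair; low-spin has 3, so 2 excess pairs cost +2P = +34500 cm⁻¹.
Net CFSE = -43548 + 34500 = -9048 cm⁻¹.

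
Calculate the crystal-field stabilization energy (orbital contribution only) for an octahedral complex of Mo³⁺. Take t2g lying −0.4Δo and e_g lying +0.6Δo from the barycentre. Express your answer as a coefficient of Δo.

-1.2 Δo

Mo³⁺: group 6, so d-count = 6 − 3 = 3.
For octahedral d³ the high- and low-spin configurations coincide.
Configuration: t2g^3 e_g^0.
CFSE = 3(-0.4Δo) + 0(0.6Δo) = -1.2Δo + 0.0Δo = -1.2Δo.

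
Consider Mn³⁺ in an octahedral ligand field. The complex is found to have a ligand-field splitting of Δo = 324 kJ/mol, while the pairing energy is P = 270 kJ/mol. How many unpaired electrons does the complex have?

Mn sits in group 7; removing 3 electrons leaves Mn³⁺ with 7 − 3 = 4 d electrons.
Δo > P, so pairing is preferred: the ground state is low-spin.
That gives t₂g⁴ eg⁰.
Unpaired electrons: 2.

2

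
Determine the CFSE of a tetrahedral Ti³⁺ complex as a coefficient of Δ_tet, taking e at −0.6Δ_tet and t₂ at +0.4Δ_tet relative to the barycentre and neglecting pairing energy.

-0.6 Δ_tet

Group 4 minus oxidation state +3 gives a d¹ configuration for Ti³⁺.
With tetrahedral geometry the complex is necessarily high-spin.
Configuration: e¹ t₂⁰.
CFSE = 1(-0.6Δ_tet) + 0(0.4Δ_tet) = -0.6Δ_tet + 0.0Δ_tet = -0.6Δ_tet.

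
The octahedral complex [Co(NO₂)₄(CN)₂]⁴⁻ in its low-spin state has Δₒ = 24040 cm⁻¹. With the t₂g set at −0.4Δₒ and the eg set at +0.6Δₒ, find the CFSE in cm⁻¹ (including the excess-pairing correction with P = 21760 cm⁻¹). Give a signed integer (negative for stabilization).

Ligand charges: 4×(-1) from NO₂⁻ and 2×(-1) from CN⁻ sum to -6; with overall charge -4, Co is +2.
Co is in group 9, so Co²⁺ is d⁷ (9 − 2 = 7).
Configuration: t₂g⁶ eg¹.
Orbital CFSE = 6(-0.4) + 1(0.6) = -1.8Δₒ = -1.8 × 24040 = -43272 cm⁻¹.
High-spin d⁷ would be t₂g⁵ eg² with 2 pairs; low-spin has 3, so 1 excess pair costs +1P = +21760 cm⁻¹.
Net CFSE = -43272 + 21760 = -21512 cm⁻¹.

-21512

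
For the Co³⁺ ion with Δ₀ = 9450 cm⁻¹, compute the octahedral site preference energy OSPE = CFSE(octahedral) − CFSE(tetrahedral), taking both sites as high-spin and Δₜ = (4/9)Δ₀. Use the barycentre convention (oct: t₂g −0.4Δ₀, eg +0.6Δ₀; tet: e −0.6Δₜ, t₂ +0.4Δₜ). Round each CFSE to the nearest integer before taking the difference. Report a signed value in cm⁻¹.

-1260

Co is in group 9, so Co³⁺ is d⁶ (9 − 3 = 6).
In an octahedral site d⁶ (HS) is t2g^4 e_g^2, giving CFSE(oct) = -0.4Δ₀ = -3780 cm⁻¹.
Tetrahedral e^3 t2^3 gives -0.6Δₜ = -0.6 × (4/9) × 9450 = -2520 cm⁻¹.
OSPE = CFSE(oct) − CFSE(tet) = -3780 − (-2520) = -1260 cm⁻¹.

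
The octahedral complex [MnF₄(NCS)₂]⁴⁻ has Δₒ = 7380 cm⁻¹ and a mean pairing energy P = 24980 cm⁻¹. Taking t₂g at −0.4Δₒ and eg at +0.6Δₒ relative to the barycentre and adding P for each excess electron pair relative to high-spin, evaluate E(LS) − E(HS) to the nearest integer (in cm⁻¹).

35200

Ligand charges: 4×(-1) from F⁻ and 2×(-1) from NCS⁻ sum to -6; with overall charge -4, Mn is +2.
Mn²⁺: group 7, so d-count = 7 − 2 = 5.
High-spin: t₂g³ eg², CFSE = 0.0Δₒ = 0 cm⁻¹.
Low-spin: t₂g⁵ eg⁰, orbital CFSE = -2.0Δₒ = -14760 cm⁻¹; plus 2 excess pairs × P = +49960 cm⁻¹; total 35200 cm⁻¹.
Thus E(LS) − E(HS) = 35200 cm⁻¹.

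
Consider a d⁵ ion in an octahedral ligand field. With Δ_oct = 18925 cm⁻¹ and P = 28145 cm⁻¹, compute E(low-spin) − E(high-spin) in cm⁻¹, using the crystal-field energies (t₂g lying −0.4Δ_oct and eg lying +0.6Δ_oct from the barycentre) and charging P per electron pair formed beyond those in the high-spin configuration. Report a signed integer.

18440

High-spin: t₂g³ eg², CFSE = 0.0Δ_oct = 0 cm⁻¹.
Low-spin t₂g⁵ eg⁰ gives -2.0Δ_oct = -37850 cm⁻¹, but forming 2 extra pairs costs 2P = 56290 cm⁻¹, so E(LS) = -37850 + 56290 = 18440 cm⁻¹.
The difference is 18440 − (0) = 18440 cm⁻¹, so high-spin lies lower.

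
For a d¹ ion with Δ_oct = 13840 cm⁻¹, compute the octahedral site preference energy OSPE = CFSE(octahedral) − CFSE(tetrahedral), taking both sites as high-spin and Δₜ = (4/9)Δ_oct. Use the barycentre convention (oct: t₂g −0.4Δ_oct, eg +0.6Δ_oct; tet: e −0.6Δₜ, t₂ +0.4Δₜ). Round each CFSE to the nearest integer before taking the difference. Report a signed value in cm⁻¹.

-1845

Octahedral (high-spin): t2g^1 e_g^0, CFSE = 1(−0.4) + 0(+0.6) = -0.4Δ_oct = -0.4 × 13840 = -5536 cm⁻¹.
Tetrahedral: e^1 t2^0, CFSE = 1(−0.6) + 0(+0.4) = -0.6Δₜ = -0.6 × (4/9) × 13840 = -3691 cm⁻¹.
Subtracting, OSPE = -5536 − (-3691) = -1845 cm⁻¹.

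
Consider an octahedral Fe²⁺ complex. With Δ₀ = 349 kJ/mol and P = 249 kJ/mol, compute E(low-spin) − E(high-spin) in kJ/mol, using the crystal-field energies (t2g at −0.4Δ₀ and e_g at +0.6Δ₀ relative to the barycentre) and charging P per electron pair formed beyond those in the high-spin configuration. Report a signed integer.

Group 8 minus oxidation state +2 gives a d⁶ configuration for Fe²⁺.
High-spin: t2g^4 e_g^2, CFSE = -0.4Δ₀ = -140 kJ/mol.
For low-spin the configuration is t2g^6 e_g^0: orbital energy -2.4 × 349 = -838 kJ/mol, and 2 additional pairs relative to high-spin add 498 kJ/mol, giving -340 kJ/mol.
E(LS) − E(HS) = -340 − (-140) = -200 kJ/mol.

-200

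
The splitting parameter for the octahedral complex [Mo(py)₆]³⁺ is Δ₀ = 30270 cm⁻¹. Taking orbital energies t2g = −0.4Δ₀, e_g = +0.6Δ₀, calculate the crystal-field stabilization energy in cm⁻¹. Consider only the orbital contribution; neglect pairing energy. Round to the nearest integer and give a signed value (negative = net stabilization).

py is neutral, so the +3 overall charge sits on Mo: oxidation state +3.
Mo is in group 6, so Mo³⁺ is d³ (6 − 3 = 3).
The d³ electrons fill as t2g^3 e_g^0.
The orbital stabilization is -1.2Δ₀ = -1.2 × 30270 = -36324 cm⁻¹.

-36324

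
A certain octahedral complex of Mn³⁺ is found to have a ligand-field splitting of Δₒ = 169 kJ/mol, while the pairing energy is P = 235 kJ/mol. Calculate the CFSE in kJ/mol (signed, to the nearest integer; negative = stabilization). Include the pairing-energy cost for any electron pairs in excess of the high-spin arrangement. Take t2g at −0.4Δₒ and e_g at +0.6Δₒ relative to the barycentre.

Group 7 minus oxidation state +3 gives a d⁴ configuration for Mn³⁺.
Here Δₒ < P (169 < 235), so the high-spin state is favoured.
Filling d⁴ accordingly: t2g^3 e_g^1.
Orbital CFSE = -0.6Δₒ = -0.6 × 169 = -101 kJ/mol.
High-spin has no excess pairs, so no pairing correction applies.

-101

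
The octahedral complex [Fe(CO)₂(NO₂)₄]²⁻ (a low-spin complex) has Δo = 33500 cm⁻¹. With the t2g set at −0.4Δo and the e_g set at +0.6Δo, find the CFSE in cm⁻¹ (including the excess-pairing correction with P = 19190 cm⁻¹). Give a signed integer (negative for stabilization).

Ligand charges: 2×(+0) from CO and 4×(-1) from NO₂⁻ sum to -4; with overall charge -2, Fe is +2.
Fe²⁺: group 8, so d-count = 8 − 2 = 6.
Configuration: t2g^6 e_g^0.
CFSE(orbital) = 6×(-0.4Δo) + 0×(0.6Δo) = -2.4Δo; with Δo = 33500 cm⁻¹ that is -80400 cm⁻¹.
Relative to high-spin t2g^4 e_g^2 (1 paired), the low-spin configuration has 2 additional pairs, contributing +2 × 19190 = +38380 cm⁻¹.
Overall CFSE = -80400 + 38380 = -42020 cm⁻¹.

-42020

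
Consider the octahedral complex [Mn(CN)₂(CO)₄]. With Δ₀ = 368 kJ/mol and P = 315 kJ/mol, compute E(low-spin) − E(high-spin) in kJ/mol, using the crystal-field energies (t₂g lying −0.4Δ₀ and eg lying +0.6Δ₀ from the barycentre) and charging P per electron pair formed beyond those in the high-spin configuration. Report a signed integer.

Ligand charges: 2×(-1) from CN⁻ and 4×(+0) from CO sum to -2; with overall charge +0, Mn is +2.
Mn²⁺: group 7, so d-count = 7 − 2 = 5.
In the high-spin limit (t₂g³ eg²) the orbital term is 0.0Δ₀ = 0 kJ/mol, with no excess pairing.
Low-spin: t₂g⁵ eg⁰, orbital CFSE = -2.0Δ₀ = -736 kJ/mol; plus 2 excess pairs × P = +630 kJ/mol; total -106 kJ/mol.
Thus E(LS) − E(HS) = -106 kJ/mol.

-106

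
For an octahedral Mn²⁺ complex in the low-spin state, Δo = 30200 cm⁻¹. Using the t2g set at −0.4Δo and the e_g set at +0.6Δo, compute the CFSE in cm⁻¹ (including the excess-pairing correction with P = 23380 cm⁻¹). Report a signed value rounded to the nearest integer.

-13640

Mn²⁺: group 7, so d-count = 7 − 2 = 5.
Configuration: t2g^5 e_g^0.
Orbital CFSE = 5(-0.4) + 0(0.6) = -2.0Δo = -2.0 × 30200 = -60400 cm⁻¹.
Relative to high-spin t2g^3 e_g^2 (0 paired), the low-spin configuration has 2 additional pairs, contributing +2 × 23380 = +46760 cm⁻¹.
Combining: -60400 + 46760 = -13640 cm⁻¹.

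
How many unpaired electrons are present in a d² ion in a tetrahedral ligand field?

2

Tetrahedral fields are weak (Δₜ ≈ 4/9 Δₒ), so electrons fill high-spin.
Configuration: e^2 t2^0, giving 2 unpaired electrons.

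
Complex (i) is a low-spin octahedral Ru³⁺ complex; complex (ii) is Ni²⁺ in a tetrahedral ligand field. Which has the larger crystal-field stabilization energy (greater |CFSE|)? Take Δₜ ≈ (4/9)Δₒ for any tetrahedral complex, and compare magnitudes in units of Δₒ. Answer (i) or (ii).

(i)

(i): Ru³⁺: group 8, so d-count = 8 − 3 = 5; t2g^5 e_g^0, CFSE = -2.0Δₒ.
(ii): Ni sits in group 10; removing 2 electrons leaves Ni²⁺ with 10 − 2 = 8 d electrons; Tetrahedral fields are weak (Δₜ ≈ 4/9 Δₒ), so electrons fill high-spin; e⁴ t₂⁴, CFSE = -0.8Δₜ ≈ -0.36Δₒ.
So (i) has the larger |CFSE|.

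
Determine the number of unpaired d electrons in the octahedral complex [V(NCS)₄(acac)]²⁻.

2

Ligand charges: 4×(-1) from NCS⁻ and 1×(-1) from acac⁻ sum to -5; with overall charge -2, V is +3.
Group 5 minus oxidation state +3 gives a d² configuration for V³⁺.
Configuration: t₂g² eg⁰, giving 2 unpaired electrons.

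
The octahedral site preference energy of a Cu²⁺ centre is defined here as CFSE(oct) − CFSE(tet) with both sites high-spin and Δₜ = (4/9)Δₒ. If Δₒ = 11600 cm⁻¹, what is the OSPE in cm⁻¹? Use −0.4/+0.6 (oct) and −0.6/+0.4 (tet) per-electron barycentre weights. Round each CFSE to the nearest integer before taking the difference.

Cu sits in group 11; removing 2 electrons leaves Cu²⁺ with 11 − 2 = 9 d electrons.
In an octahedral site d⁹ (HS) is t₂g⁶ eg³, giving CFSE(oct) = -0.6Δₒ = -6960 cm⁻¹.
Tetrahedral e⁴ t₂⁵ gives -0.4Δₜ = -0.4 × (4/9) × 11600 = -2062 cm⁻¹.
OSPE = -6960 − (-2062) = -4898 cm⁻¹.

-4898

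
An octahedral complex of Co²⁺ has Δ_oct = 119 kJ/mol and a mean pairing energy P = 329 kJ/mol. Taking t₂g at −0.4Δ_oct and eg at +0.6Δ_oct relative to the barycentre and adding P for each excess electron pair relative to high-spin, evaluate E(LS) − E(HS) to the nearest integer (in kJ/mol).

Co is in group 9, so Co²⁺ is d⁷ (9 − 2 = 7).
High-spin: t₂g⁵ eg², CFSE = -0.8Δ_oct = -95 kJ/mol.
Low-spin: t₂g⁶ eg¹, orbital CFSE = -1.8Δ_oct = -214 kJ/mol; plus 1 excess pair × P = +329 kJ/mol; total 115 kJ/mol.
The difference is 115 − (-95) = 210 kJ/mol, so high-spin lies lower.

210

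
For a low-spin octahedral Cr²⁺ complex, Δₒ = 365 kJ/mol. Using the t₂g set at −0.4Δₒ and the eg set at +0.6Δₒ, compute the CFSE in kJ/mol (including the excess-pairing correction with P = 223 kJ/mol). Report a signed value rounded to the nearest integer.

Cr²⁺: group 6, so d-count = 6 − 2 = 4.
Electron filling gives t₂g⁴ eg⁰.
CFSE(orbital) = 4×(-0.4Δₒ) + 0×(0.6Δₒ) = -1.6Δₒ; with Δₒ = 365 kJ/mol that is -584 kJ/mol.
High-spin d⁴ would be t₂g³ eg¹ with 0 pairs; low-spin has 1, so 1 excess pair costs +1P = +223 kJ/mol.
Combining: -584 + 223 = -361 kJ/mol.

-361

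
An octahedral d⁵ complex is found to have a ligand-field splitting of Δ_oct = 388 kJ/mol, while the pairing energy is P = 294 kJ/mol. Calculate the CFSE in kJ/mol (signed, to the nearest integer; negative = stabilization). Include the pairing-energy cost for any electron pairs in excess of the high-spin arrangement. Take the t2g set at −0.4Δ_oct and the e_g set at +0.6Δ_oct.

-188

Δ_oct > P, so pairing is preferred: the ground state is low-spin.
Configuration: t2g^5 e_g^0.
Orbital CFSE = -2.0Δ_oct = -2.0 × 388 = -776 kJ/mol.
Excess pairs vs high-spin: 2 − 0 = 2; pairing cost = +588 kJ/mol.
Net CFSE = -776 + 588 = -188 kJ/mol.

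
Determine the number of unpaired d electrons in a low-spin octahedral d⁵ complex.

Configuration: t₂g⁵ eg⁰, giving 1 unpaired electron.

1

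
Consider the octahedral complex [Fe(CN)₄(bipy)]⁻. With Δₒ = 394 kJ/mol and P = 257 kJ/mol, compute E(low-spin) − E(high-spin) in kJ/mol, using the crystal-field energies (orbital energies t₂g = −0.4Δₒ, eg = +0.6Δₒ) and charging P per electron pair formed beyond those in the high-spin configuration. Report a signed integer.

-274

Ligand charges: 4×(-1) from CN⁻ and 1×(+0) from bipy sum to -4; with overall charge -1, Fe is +3.
Group 8 minus oxidation state +3 gives a d⁵ configuration for Fe³⁺.
High-spin d⁵ fills as t₂g³ eg² with CFSE 3(−0.4) + 2(+0.6) = 0.0Δₒ = 0 kJ/mol.
Low-spin t₂g⁵ eg⁰ gives -2.0Δₒ = -788 kJ/mol, but forming 2 extra pairs costs 2P = 514 kJ/mol, so E(LS) = -788 + 514 = -274 kJ/mol.
The difference is -274 − (0) = -274 kJ/mol, so low-spin lies lower.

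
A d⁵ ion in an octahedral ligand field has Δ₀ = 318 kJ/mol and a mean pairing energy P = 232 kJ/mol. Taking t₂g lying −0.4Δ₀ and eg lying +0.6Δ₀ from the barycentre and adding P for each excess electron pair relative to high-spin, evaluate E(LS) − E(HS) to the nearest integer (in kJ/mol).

-172

In the high-spin limit (t₂g³ eg²) the orbital term is 0.0Δ₀ = 0 kJ/mol, with no excess pairing.
Low-spin: t₂g⁵ eg⁰, orbital CFSE = -2.0Δ₀ = -636 kJ/mol; plus 2 excess pairs × P = +464 kJ/mol; total -172 kJ/mol.
Thus E(LS) − E(HS) = -172 kJ/mol.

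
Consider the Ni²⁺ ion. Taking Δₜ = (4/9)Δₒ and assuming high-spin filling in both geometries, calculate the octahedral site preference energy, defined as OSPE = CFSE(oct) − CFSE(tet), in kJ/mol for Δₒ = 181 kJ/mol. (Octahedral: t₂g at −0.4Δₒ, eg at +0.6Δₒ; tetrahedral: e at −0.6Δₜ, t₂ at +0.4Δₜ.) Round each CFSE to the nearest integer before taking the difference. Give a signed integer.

-153

Ni sits in group 10; removing 2 electrons leaves Ni²⁺ with 10 − 2 = 8 d electrons.
Octahedral high-spin t₂g⁶ eg²: CFSE = -1.2 × 181 = -217 kJ/mol.
Tetrahedral e⁴ t₂⁴ gives -0.8Δₜ = -0.8 × (4/9) × 181 = -64 kJ/mol.
Subtracting, OSPE = -217 − (-64) = -153 kJ/mol.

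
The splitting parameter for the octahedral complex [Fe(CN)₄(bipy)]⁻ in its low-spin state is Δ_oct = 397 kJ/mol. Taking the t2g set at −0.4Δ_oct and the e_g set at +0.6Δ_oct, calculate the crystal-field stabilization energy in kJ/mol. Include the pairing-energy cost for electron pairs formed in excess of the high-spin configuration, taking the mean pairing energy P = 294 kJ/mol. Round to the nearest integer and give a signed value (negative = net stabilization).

-206

Ligand charges: 4×(-1) from CN⁻ and 1×(+0) from bipy sum to -4; with overall charge -1, Fe is +3.
Fe³⁺: group 8, so d-count = 8 − 3 = 5.
Electron filling gives t2g^5 e_g^0.
Orbital CFSE = 5(-0.4) + 0(0.6) = -2.0Δ_oct = -2.0 × 397 = -794 kJ/mol.
High-spin d⁵ would be t2g^3 e_g^2 with 0 pairs; low-spin has 2, so 2 excess pairs cost +2P = +588 kJ/mol.
Overall CFSE = -794 + 588 = -206 kJ/mol.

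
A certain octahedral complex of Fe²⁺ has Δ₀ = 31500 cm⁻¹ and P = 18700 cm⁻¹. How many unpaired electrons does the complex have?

0

Fe sits in group 8; removing 2 electrons leaves Fe²⁺ with 8 − 2 = 6 d electrons.
Since Δ₀ = 31500 cm⁻¹ > P = 18700 cm⁻¹, the complex adopts the low-spin configuration.
Filling d⁶ accordingly: t2g^6 e_g^0.
Unpaired electrons: 0.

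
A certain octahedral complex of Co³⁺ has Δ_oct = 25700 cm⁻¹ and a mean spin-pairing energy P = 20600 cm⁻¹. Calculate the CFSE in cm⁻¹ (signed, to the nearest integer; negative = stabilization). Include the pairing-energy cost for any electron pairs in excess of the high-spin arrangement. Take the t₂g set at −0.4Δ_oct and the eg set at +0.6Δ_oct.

-20480

Co is in group 9, so Co³⁺ is d⁶ (9 − 3 = 6).
Here Δ_oct > P (25700 > 20600), so the low-spin state is favoured.
Filling d⁶ accordingly: t₂g⁶ eg⁰.
Orbital CFSE = -2.4Δ_oct = -2.4 × 25700 = -61680 cm⁻¹.
Excess pairs vs high-spin: 3 − 1 = 2; pairing cost = +41200 cm⁻¹.
Net CFSE = -61680 + 41200 = -20480 cm⁻¹.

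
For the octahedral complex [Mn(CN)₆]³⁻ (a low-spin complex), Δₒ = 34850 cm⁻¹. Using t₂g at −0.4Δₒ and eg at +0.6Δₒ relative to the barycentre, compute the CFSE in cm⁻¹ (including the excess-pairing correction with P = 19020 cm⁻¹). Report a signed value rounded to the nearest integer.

-36740

Each CN⁻ contributes -1; 6 × (-1) = -6. With overall charge -3, Mn is in the +3 oxidation state.
Mn is in group 7, so Mn³⁺ is d⁴ (7 − 3 = 4).
Configuration: t₂g⁴ eg⁰.
The orbital stabilization is -1.6Δₒ = -1.6 × 34850 = -55760 cm⁻¹.
Relative to high-spin t₂g³ eg¹ (0 paired), the low-spin configuration has 1 additional pair, contributing +1 × 19020 = +19020 cm⁻¹.
Net CFSE = -55760 + 19020 = -36740 cm⁻¹.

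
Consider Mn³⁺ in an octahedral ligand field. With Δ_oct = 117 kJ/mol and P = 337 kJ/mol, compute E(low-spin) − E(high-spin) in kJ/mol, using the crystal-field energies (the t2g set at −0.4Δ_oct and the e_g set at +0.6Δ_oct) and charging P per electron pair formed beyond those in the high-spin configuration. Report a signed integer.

Group 7 minus oxidation state +3 gives a d⁴ configuration for Mn³⁺.
In the high-spin limit (t2g^3 e_g^1) the orbital term is -0.6Δ_oct = -70 kJ/mol, with no excess pairing.
Low-spin t2g^4 e_g^0 gives -1.6Δ_oct = -187 kJ/mol, but forming 1 extra pair costs 1P = 337 kJ/mol, so E(LS) = -187 + 337 = 150 kJ/mol.
Thus E(LS) − E(HS) = 220 kJ/mol.

220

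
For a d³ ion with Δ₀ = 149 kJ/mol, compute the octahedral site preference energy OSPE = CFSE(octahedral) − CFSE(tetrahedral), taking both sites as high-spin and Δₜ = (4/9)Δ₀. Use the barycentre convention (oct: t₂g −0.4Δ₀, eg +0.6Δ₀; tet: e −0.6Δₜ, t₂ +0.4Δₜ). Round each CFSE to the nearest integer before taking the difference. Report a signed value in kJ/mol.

In an octahedral site d³ (HS) is t2g^3 e_g^0, giving CFSE(oct) = -1.2Δ₀ = -179 kJ/mol.
Tetrahedral e^2 t2^1 gives -0.8Δₜ = -0.8 × (4/9) × 149 = -53 kJ/mol.
Subtracting, OSPE = -179 − (-53) = -126 kJ/mol.

-126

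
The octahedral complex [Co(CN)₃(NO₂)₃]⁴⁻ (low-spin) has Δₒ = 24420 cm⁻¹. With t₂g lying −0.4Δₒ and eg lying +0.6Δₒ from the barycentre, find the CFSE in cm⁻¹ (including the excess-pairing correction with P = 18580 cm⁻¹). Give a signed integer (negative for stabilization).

Ligand charges: 3×(-1) from CN⁻ and 3×(-1) from NO₂⁻ sum to -6; with overall charge -4, Co is +2.
Group 9 minus oxidation state +2 gives a d⁷ configuration for Co²⁺.
Electron filling gives t₂g⁶ eg¹.
CFSE(orbital) = 6×(-0.4Δₒ) + 1×(0.6Δₒ) = -1.8Δₒ; with Δₒ = 24420 cm⁻¹ that is -43956 cm⁻¹.
Relative to high-spin t₂g⁵ eg² (2 paired), the low-spin configuration has 1 additional pair, contributing +1 × 18580 = +18580 cm⁻¹.
Combining: -43956 + 18580 = -25376 cm⁻¹.

-25376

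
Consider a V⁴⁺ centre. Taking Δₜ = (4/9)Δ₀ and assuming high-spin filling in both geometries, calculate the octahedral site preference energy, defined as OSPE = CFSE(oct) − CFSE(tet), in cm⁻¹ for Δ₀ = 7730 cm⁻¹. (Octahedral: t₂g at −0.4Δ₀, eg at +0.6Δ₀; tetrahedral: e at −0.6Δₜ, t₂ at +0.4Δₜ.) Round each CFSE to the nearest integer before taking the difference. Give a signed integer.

V is in group 5, so V⁴⁺ is d¹ (5 − 4 = 1).
Octahedral high-spin t₂g¹ eg⁰: CFSE = -0.4 × 7730 = -3092 cm⁻¹.
Tetrahedral: e¹ t₂⁰, CFSE = 1(−0.6) + 0(+0.4) = -0.6Δₜ = -0.6 × (4/9) × 7730 = -2061 cm⁻¹.
OSPE = -3092 − (-2061) = -1031 cm⁻¹.

-1031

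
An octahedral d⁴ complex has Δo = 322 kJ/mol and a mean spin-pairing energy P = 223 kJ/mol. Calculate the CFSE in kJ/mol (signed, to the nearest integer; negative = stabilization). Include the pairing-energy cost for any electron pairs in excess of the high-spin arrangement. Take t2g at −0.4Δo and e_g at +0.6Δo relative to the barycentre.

-292

With Δo > P the complex is low-spin.
Configuration: t2g^4 e_g^0.
Orbital CFSE = -1.6Δo = -1.6 × 322 = -515 kJ/mol.
Excess pairs vs high-spin: 1 − 0 = 1; pairing cost = +223 kJ/mol.
Net CFSE = -515 + 223 = -292 kJ/mol.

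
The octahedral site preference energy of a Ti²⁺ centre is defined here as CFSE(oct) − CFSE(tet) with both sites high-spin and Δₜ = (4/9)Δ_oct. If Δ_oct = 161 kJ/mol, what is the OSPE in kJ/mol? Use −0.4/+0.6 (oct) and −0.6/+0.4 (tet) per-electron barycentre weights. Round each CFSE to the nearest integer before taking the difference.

Ti²⁺: group 4, so d-count = 4 − 2 = 2.
Octahedral high-spin t₂g² eg⁰: CFSE = -0.8 × 161 = -129 kJ/mol.
In a tetrahedral site the filling is e² t₂⁰: CFSE(tet) = -1.2Δₜ = -1.2 × (4/9)(161) = -86 kJ/mol.
Subtracting, OSPE = -129 − (-86) = -43 kJ/mol.

-43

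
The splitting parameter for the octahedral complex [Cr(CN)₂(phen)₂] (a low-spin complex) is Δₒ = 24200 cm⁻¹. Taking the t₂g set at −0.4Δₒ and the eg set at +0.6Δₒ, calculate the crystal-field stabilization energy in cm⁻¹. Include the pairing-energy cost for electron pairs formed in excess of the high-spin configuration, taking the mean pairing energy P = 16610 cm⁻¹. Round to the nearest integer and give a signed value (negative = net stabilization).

Ligand charges: 2×(-1) from CN⁻ and 2×(+0) from phen sum to -2; with overall charge +0, Cr is +2.
Cr is in group 6, so Cr²⁺ is d⁴ (6 − 2 = 4).
Electron filling gives t₂g⁴ eg⁰.
CFSE(orbital) = 4×(-0.4Δₒ) + 0×(0.6Δₒ) = -1.6Δₒ; with Δₒ = 24200 cm⁻¹ that is -38720 cm⁻¹.
Pairing penalty: 1 pair vs 0 in the high-spin reference → 1 extra × P = 16610 cm⁻¹.
Overall CFSE = -38720 + 16610 = -22110 cm⁻¹.

-22110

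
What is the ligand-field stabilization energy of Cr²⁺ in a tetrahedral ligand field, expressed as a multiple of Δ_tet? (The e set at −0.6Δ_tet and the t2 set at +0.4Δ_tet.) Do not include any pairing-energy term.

-0.4 Δ_tet

Cr is in group 6, so Cr²⁺ is d⁴ (6 − 2 = 4).
With tetrahedral geometry the complex is necessarily high-spin.
Configuration: e^2 t2^2.
CFSE = 2(-0.6Δ_tet) + 2(0.4Δ_tet) = -1.2Δ_tet + 0.8Δ_tet = -0.4Δ_tet.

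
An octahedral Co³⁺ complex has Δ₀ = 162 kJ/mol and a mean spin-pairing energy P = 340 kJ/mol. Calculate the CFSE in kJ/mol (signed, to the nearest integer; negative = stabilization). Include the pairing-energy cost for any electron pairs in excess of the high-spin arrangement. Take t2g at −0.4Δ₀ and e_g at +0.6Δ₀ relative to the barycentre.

-65

Co sits in group 9; removing 3 electrons leaves Co³⁺ with 9 − 3 = 6 d electrons.
With Δ₀ < P the complex is high-spin.
That gives t2g^4 e_g^2.
Orbital CFSE = -0.4Δ₀ = -0.4 × 162 = -65 kJ/mol.
High-spin has no excess pairs, so no pairing correction applies.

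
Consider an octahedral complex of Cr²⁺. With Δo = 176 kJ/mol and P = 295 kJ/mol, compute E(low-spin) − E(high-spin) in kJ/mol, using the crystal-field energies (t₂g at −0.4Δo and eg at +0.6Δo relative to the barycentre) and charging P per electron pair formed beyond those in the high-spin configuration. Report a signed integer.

119

Group 6 minus oxidation state +2 gives a d⁴ configuration for Cr²⁺.
High-spin: t₂g³ eg¹, CFSE = -0.6Δo = -106 kJ/mol.
Low-spin t₂g⁴ eg⁰ gives -1.6Δo = -282 kJ/mol, but forming 1 extra pair costs 1P = 295 kJ/mol, so E(LS) = -282 + 295 = 13 kJ/mol.
E(LS) − E(HS) = 13 − (-106) = 119 kJ/mol.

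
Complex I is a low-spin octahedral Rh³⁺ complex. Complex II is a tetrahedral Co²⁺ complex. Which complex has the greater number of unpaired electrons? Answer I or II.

II

I: Rh sits in group 9; removing 3 electrons leaves Rh³⁺ with 9 − 3 = 6 d electrons; t₂g⁶ eg⁰ → 0 unpaired.
II: Co is in group 9, so Co²⁺ is d⁷ (9 − 2 = 7); With tetrahedral geometry the complex is necessarily high-spin; e^4 t2^3 → 3 unpaired.
So II has more unpaired electrons.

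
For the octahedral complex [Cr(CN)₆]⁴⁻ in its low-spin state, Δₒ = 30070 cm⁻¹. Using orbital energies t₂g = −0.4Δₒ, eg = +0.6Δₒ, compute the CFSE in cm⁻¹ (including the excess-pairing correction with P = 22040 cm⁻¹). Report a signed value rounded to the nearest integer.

Each CN⁻ contributes -1; 6 × (-1) = -6. With overall charge -4, Cr is in the +2 oxidation state.
Cr sits in group 6; removing 2 electrons leaves Cr²⁺ with 6 − 2 = 4 d electrons.
The d⁴ electrons fill as t₂g⁴ eg⁰.
The orbital stabilization is -1.6Δₒ = -1.6 × 30070 = -48112 cm⁻¹.
High-spin d⁴ would be t₂g³ eg¹ with 0 pairs; low-spin has 1, so 1 excess pair costs +1P = +22040 cm⁻¹.
Overall CFSE = -48112 + 22040 = -26072 cm⁻¹.

-26072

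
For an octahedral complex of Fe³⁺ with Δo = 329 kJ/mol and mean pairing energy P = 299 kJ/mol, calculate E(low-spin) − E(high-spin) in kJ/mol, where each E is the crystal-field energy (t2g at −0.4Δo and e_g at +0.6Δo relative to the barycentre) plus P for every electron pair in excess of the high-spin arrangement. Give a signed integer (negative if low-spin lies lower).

Fe sits in group 8; removing 3 electrons leaves Fe³⁺ with 8 − 3 = 5 d electrons.
In the high-spin limit (t2g^3 e_g^2) the orbital term is 0.0Δo = 0 kJ/mol, with no excess pairing.
Low-spin: t2g^5 e_g^0, orbital CFSE = -2.0Δo = -658 kJ/mol; plus 2 excess pairs × P = +598 kJ/mol; total -60 kJ/mol.
Thus E(LS) − E(HS) = -60 kJ/mol.

-60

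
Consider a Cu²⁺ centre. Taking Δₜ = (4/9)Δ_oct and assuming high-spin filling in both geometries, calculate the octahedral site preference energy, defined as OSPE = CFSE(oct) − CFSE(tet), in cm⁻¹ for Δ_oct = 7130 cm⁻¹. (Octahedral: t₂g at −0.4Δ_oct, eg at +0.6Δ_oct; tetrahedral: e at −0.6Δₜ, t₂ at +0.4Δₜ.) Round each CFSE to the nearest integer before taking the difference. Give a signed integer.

Cu is in group 11, so Cu²⁺ is d⁹ (11 − 2 = 9).
In an octahedral site d⁹ (HS) is t₂g⁶ eg³, giving CFSE(oct) = -0.6Δ_oct = -4278 cm⁻¹.
Tetrahedral: e⁴ t₂⁵, CFSE = 4(−0.6) + 5(+0.4) = -0.4Δₜ = -0.4 × (4/9) × 7130 = -1268 cm⁻¹.
OSPE = CFSE(oct) − CFSE(tet) = -4278 − (-1268) = -3010 cm⁻¹.

-3010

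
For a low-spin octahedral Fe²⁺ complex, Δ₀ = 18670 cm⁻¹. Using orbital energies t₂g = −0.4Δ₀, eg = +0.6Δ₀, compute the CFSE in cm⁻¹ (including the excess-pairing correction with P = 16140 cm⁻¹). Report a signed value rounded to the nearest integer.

-12528

Fe is in group 8, so Fe²⁺ is d⁶ (8 − 2 = 6).
Electron filling gives t₂g⁶ eg⁰.
The orbital stabilization is -2.4Δ₀ = -2.4 × 18670 = -44808 cm⁻¹.
Pairing penalty: 3 pairs vs 1 in the high-spin reference → 2 extra × P = 32280 cm⁻¹.
Combining: -44808 + 32280 = -12528 cm⁻¹.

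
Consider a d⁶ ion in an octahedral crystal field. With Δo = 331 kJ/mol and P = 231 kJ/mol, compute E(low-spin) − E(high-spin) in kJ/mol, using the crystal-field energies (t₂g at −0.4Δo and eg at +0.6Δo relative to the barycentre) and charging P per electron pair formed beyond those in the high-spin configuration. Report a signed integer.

-200

High-spin: t₂g⁴ eg², CFSE = -0.4Δo = -132 kJ/mol.
Low-spin t₂g⁶ eg⁰ gives -2.4Δo = -794 kJ/mol, but forming 2 extra pairs costs 2P = 462 kJ/mol, so E(LS) = -794 + 462 = -332 kJ/mol.
Thus E(LS) − E(HS) = -200 kJ/mol.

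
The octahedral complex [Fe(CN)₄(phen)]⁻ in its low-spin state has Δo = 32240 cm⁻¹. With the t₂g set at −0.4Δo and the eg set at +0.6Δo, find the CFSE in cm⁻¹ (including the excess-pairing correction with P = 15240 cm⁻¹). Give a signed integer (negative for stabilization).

-34000

Ligand charges: 4×(-1) from CN⁻ and 1×(+0) from phen sum to -4; with overall charge -1, Fe is +3.
Fe³⁺: group 8, so d-count = 8 − 3 = 5.
The d⁵ electrons fill as t₂g⁵ eg⁰.
Orbital CFSE = 5(-0.4) + 0(0.6) = -2.0Δo = -2.0 × 32240 = -64480 cm⁻¹.
High-spin d⁵ would be t₂g³ eg² with 0 pairs; low-spin has 2, so 2 excess pairs cost +2P = +30480 cm⁻¹.
Overall CFSE = -64480 + 30480 = -34000 cm⁻¹.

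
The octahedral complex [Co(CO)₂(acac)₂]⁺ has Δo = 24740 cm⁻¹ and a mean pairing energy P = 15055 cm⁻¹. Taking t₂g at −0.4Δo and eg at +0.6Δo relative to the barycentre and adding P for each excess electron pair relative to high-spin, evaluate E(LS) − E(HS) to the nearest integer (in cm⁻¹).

Ligand charges: 2×(+0) from CO and 2×(-1) from acac⁻ sum to -2; with overall charge +1, Co is +3.
Co³⁺: group 9, so d-count = 9 − 3 = 6.
High-spin: t₂g⁴ eg², CFSE = -0.4Δo = -9896 cm⁻¹.
Low-spin t₂g⁶ eg⁰ gives -2.4Δo = -59376 cm⁻¹, but forming 2 extra pairs costs 2P = 30110 cm⁻¹, so E(LS) = -59376 + 30110 = -29266 cm⁻¹.
The difference is -29266 − (-9896) = -19370 cm⁻¹, so low-spin lies lower.

-19370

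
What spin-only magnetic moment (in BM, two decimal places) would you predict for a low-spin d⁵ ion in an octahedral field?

1.73 BM

Configuration: t₂g⁵ eg⁰ → 1 unpaired electron.
μ(spin-only) = √[1(1+2)] = √3 ≈ 1.73 BM.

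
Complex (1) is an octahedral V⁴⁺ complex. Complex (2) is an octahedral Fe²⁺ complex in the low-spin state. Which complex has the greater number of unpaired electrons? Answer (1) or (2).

(1): V sits in group 5; removing 4 electrons leaves V⁴⁺ with 5 − 4 = 1 d electrons; t2g^1 e_g^0 → 1 unpaired.
(2): Group 8 minus oxidation state +2 gives a d⁶ configuration for Fe²⁺; t₂g⁶ eg⁰ → 0 unpaired.
So (1) has more unpaired electrons.

(1)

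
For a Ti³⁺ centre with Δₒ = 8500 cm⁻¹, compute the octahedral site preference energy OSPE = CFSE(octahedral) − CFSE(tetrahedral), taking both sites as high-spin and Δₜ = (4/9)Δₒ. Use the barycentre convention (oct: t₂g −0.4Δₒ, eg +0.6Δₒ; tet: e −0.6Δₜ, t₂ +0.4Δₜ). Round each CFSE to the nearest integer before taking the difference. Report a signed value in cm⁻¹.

-1133

Ti sits in group 4; removing 3 electrons leaves Ti³⁺ with 4 − 3 = 1 d electrons.
Octahedral high-spin t₂g¹ eg⁰: CFSE = -0.4 × 8500 = -3400 cm⁻¹.
Tetrahedral: e¹ t₂⁰, CFSE = 1(−0.6) + 0(+0.4) = -0.6Δₜ = -0.6 × (4/9) × 8500 = -2267 cm⁻¹.
OSPE = CFSE(oct) − CFSE(tet) = -3400 − (-2267) = -1133 cm⁻¹.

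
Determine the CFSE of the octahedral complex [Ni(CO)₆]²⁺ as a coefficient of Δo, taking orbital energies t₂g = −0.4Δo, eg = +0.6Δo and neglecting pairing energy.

CO is neutral, so the +2 overall charge sits on Ni: oxidation state +2.
Group 10 minus oxidation state +2 gives a d⁸ configuration for Ni²⁺.
Configuration: t₂g⁶ eg².
CFSE = 6(-0.4Δo) + 2(0.6Δo) = -2.4Δo + 1.2Δo = -1.2Δo.

-1.2 Δo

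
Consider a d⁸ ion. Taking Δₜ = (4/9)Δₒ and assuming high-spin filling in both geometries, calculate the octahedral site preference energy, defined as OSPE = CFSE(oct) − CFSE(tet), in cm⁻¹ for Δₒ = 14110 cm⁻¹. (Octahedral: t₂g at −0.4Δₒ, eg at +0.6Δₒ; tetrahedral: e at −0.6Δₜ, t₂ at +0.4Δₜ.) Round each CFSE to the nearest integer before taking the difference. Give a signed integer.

Octahedral (high-spin): t2g^6 e_g^2, CFSE = 6(−0.4) + 2(+0.6) = -1.2Δₒ = -1.2 × 14110 = -16932 cm⁻¹.
In a tetrahedral site the filling is e^4 t2^4: CFSE(tet) = -0.8Δₜ = -0.8 × (4/9)(14110) = -5017 cm⁻¹.
OSPE = CFSE(oct) − CFSE(tet) = -16932 − (-5017) = -11915 cm⁻¹.

-11915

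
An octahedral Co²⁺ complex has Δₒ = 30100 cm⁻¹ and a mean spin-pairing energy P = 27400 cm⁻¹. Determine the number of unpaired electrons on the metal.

1

Group 9 minus oxidation state +2 gives a d⁷ configuration for Co²⁺.
Here Δₒ > P (30100 > 27400), so the low-spin state is favoured.
Configuration: t2g^6 e_g^1.
Unpaired electrons: 1.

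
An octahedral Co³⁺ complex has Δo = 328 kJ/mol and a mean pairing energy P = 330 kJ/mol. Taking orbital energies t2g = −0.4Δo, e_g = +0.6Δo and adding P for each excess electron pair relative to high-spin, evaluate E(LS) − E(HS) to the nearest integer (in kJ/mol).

Co³⁺: group 9, so d-count = 9 − 3 = 6.
High-spin d⁶ fills as t2g^4 e_g^2 with CFSE 4(−0.4) + 2(+0.6) = -0.4Δo = -131 kJ/mol.
Low-spin: t2g^6 e_g^0, orbital CFSE = -2.4Δo = -787 kJ/mol; plus 2 excess pairs × P = +660 kJ/mol; total -127 kJ/mol.
E(LS) − E(HS) = -127 − (-131) = 4 kJ/mol.

4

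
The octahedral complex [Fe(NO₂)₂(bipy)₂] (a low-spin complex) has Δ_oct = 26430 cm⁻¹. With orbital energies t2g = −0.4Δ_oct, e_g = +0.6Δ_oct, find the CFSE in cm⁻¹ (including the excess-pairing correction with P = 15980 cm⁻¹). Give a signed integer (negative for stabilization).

-31472

Ligand charges: 2×(-1) from NO₂⁻ and 2×(+0) from bipy sum to -2; with overall charge +0, Fe is +2.
Fe is in group 8, so Fe²⁺ is d⁶ (8 − 2 = 6).
The d⁶ electrons fill as t2g^6 e_g^0.
CFSE(orbital) = 6×(-0.4Δ_oct) + 0×(0.6Δ_oct) = -2.4Δ_oct; with Δ_oct = 26430 cm⁻¹ that is -63432 cm⁻¹.
Pairing penalty: 3 pairs vs 1 in the high-spin reference → 2 extra × P = 31960 cm⁻¹.
Overall CFSE = -63432 + 31960 = -31472 cm⁻¹.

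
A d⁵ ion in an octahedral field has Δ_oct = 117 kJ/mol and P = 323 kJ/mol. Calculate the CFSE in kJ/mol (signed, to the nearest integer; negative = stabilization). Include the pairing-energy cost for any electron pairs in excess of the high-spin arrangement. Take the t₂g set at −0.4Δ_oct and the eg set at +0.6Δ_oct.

0

With Δ_oct < P the complex is high-spin.
Configuration: t₂g³ eg².
Orbital CFSE = 0.0Δ_oct = 0.0 × 117 = 0 kJ/mol.
High-spin has no excess pairs, so no pairing correction applies.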